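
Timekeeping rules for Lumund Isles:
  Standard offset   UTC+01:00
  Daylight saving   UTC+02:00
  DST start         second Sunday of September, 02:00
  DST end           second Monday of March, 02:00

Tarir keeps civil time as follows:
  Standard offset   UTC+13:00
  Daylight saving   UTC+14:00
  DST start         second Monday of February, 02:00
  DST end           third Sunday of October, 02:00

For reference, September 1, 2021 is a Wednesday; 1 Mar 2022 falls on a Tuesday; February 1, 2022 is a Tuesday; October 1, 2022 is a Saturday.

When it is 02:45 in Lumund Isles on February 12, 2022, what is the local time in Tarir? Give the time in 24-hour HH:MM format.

13:45

1 September 2021 is a Wednesday, so the first Sunday is September 5 and the second is September 12.
1 March 2022 is a Tuesday, so the first Monday is March 7 and the second is March 14.
February 12, 2022 lies within the daylight-saving period (12 September 2021 – 14 March 2022), so Lumund Isles is on daylight time, UTC+02:00.
02:45 Lumund Isles − 2h = 00:45 UTC.
1 February 2022 is a Tuesday, so the first Monday is February 7 and the second is February 14.
1 October 2022 is a Saturday, so the first Sunday is October 2 and the third is October 16.
At the standard offset (UTC+13:00), 00:45 UTC + 13h = 13:45 Tarir standard time.
The standard-time date in Tarir, February 12, 2022, is outside the daylight-saving period (14 February – 16 October), so Tarir is on standard time, UTC+13:00.
00:45 UTC + 13h = 13:45 Tarir.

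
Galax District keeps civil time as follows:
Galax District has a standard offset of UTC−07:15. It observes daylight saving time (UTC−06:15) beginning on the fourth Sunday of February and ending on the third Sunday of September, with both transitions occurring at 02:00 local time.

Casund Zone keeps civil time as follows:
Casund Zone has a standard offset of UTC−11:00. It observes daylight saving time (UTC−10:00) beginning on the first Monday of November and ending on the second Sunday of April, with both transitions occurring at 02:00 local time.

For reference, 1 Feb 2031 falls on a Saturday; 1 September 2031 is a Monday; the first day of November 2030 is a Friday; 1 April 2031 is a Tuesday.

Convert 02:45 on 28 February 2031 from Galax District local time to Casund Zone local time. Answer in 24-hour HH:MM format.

23:00

1 February 2031 is a Saturday, so the first Sunday is February 2 and the fourth is February 23.
1 September 2031 is a Monday, so the first Sunday is September 7 and the third is September 21.
28 February 2031 falls between 23 February and 21 September, so daylight saving is in effect and Galax District is at UTC−06:15.
02:45 Galax District + 6h15m = 09:00 UTC.
1 November 2030 is a Friday, so the first Monday is November 4.
1 April 2031 is a Tuesday, so the first Sunday is April 6 and the second is April 13.
At the standard offset (UTC−11:00), 09:00 UTC − 11h = 22:00 Casund Zone standard time (rolling into the previous day, 27 February 2031).
Daylight saving runs 4 November 2030 – 13 April 2031; the standard-time date in Casund Zone, 27 February 2031, is inside that window, so Casund Zone is at UTC−10:00.
09:00 UTC − 10h = 23:00 Casund Zone (rolling into the previous day, 27 February 2031).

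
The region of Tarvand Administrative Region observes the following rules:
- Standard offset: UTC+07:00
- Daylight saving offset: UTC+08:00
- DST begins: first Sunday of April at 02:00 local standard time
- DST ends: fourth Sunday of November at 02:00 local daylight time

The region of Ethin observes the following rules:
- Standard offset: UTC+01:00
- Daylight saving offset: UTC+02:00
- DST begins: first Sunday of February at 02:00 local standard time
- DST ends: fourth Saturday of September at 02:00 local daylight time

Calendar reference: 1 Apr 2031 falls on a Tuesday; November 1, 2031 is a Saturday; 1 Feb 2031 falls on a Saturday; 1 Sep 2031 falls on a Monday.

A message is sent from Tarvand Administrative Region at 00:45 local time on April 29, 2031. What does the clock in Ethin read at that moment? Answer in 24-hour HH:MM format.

18:45

1 April 2031 is a Tuesday, so the first Sunday is April 6.
1 November 2031 is a Saturday, so the first Sunday is November 2 and the fourth is November 23.
April 29, 2031 falls between 6 April and 23 November, so daylight saving is in effect and Tarvand Administrative Region is at UTC+08:00.
00:45 Tarvand Administrative Region − 8h = 16:45 UTC (rolling into the previous day, 28 April 2031).
1 February 2031 is a Saturday, so the first Sunday is February 2.
1 September 2031 is a Monday, so the first Saturday is September 6 and the fourth is September 27.
At the standard offset (UTC+01:00), 16:45 UTC + 1h = 17:45 Ethin standard time.
The standard-time date in Ethin, April 28, 2031, falls between 2 February and 27 September, so daylight saving is in effect and Ethin is at UTC+02:00.
16:45 UTC + 2h = 18:45 Ethin.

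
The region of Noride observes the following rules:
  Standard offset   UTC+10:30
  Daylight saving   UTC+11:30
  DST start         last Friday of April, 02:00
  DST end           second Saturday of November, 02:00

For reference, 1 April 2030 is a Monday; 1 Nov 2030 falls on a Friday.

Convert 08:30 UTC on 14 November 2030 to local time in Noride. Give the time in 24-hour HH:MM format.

19:00

1 April 2030 is a Monday, so Fridays fall on 5, 12, 19, 26; the last is April 26.
1 November 2030 is a Friday, so the first Saturday is November 2 and the second is November 9.
At the standard offset (UTC+10:30), 08:30 UTC + 10h30m = 19:00 Noride standard time.
The standard-time date in Noride, 14 November 2030, is outside the daylight-saving period (26 April – 9 November), so Noride is on standard time, UTC+10:30.
08:30 UTC + 10h30m = 19:00 local.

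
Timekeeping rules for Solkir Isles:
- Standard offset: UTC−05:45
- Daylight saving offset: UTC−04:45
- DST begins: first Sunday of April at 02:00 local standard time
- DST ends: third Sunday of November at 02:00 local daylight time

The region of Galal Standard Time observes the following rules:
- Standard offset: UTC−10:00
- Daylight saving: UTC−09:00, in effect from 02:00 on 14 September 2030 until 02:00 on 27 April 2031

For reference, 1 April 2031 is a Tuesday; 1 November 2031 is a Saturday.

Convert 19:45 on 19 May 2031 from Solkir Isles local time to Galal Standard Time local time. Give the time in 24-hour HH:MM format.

1 April 2031 is a Tuesday, so the first Sunday is April 6.
1 November 2031 is a Saturday, so the first Sunday is November 2 and the third is November 16.
19 May 2031 lies within the daylight-saving period (6 April – 16 November), so Solkir Isles is on daylight time, UTC−04:45.
19:45 Solkir Isles + 4h45m = 00:30 UTC (rolling into the next day, 20 May 2031).
At the standard offset (UTC−10:00), 00:30 UTC − 10h = 14:30 Galal Standard Time standard time (rolling into the previous day, 19 May 2031).
Daylight saving runs 14 September 2030 – 27 April 2031; the standard-time date in Galal Standard Time, 19 May 2031, is outside that window, so Galal Standard Time is on standard time at UTC−10:00.
00:30 UTC − 10h = 14:30 Galal Standard Time (rolling into the previous day, 19 May 2031).

14:30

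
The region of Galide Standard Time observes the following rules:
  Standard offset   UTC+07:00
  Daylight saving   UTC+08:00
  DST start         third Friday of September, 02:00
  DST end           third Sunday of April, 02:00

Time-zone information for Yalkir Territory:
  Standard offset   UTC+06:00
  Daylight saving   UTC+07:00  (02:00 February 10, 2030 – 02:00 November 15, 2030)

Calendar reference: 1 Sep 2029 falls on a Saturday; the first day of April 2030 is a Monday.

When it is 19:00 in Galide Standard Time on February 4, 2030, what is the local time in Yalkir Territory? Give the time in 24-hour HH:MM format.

1 September 2029 is a Saturday, so the first Friday is September 7 and the third is September 21.
1 April 2030 is a Monday, so the first Sunday is April 7 and the third is April 21.
February 4, 2030 falls between 21 September 2029 and 21 April 2030, so daylight saving is in effect and Galide Standard Time is at UTC+08:00.
19:00 Galide Standard Time − 8h = 11:00 UTC.
At the standard offset (UTC+06:00), 11:00 UTC + 6h = 17:00 Yalkir Territory standard time.
The standard-time date in Yalkir Territory, February 4, 2030, is outside the daylight-saving period (10 February – 15 November), so Yalkir Territory is on standard time, UTC+06:00.
11:00 UTC + 6h = 17:00 Yalkir Territory.

17:00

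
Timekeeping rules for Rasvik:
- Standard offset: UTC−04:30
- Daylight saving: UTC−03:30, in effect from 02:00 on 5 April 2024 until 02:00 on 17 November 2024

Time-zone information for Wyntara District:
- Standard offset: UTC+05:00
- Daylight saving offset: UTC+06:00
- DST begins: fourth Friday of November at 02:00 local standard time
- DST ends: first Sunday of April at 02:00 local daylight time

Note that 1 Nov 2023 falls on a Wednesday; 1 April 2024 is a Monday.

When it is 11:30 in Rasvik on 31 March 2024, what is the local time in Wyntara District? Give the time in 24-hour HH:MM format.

22:00

Daylight saving runs 5 April – 17 November; 31 March 2024 is outside that window, so Rasvik is on standard time at UTC−04:30.
11:30 Rasvik + 4h30m = 16:00 UTC.
1 November 2023 is a Wednesday, so the first Friday is November 3 and the fourth is November 24.
1 April 2024 is a Monday, so the first Sunday is April 7.
At the standard offset (UTC+05:00), 16:00 UTC + 5h = 21:00 Wyntara District standard time.
Daylight saving runs 24 November 2023 – 7 April 2024; the standard-time date in Wyntara District, 31 March 2024, is inside that window, so Wyntara District is at UTC+06:00.
16:00 UTC + 6h = 22:00 Wyntara District.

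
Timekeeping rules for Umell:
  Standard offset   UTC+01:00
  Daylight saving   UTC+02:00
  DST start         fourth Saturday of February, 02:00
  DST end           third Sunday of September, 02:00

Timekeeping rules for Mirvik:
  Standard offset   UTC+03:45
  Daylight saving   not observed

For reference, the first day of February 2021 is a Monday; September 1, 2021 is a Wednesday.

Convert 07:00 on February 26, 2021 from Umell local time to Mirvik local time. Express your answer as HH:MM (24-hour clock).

1 February 2021 is a Monday, so the first Saturday is February 6 and the fourth is February 27.
1 September 2021 is a Wednesday, so the first Sunday is September 5 and the third is September 19.
February 26, 2021 does not fall between 27 February and 19 September, so daylight saving is not in effect and Umell is at UTC+01:00.
07:00 Umell − 1h = 06:00 UTC.
Mirvik has no daylight saving, so its offset is UTC+03:45 year-round.
06:00 UTC + 3h45m = 09:45 Mirvik.

09:45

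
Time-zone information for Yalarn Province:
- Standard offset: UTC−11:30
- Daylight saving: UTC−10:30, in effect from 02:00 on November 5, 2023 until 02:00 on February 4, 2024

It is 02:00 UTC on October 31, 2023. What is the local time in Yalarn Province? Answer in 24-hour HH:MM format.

At the standard offset (UTC−11:30), 02:00 UTC − 11h30m = 14:30 Yalarn Province standard time (rolling into the previous day, 30 October 2023).
Daylight saving runs 5 November 2023 – 4 February 2024; the standard-time date in Yalarn Province, October 30, 2023, is outside that window, so Yalarn Province is on standard time at UTC−11:30.
02:00 UTC − 11h30m = 14:30 local (rolling into the previous day, 30 October 2023).

14:30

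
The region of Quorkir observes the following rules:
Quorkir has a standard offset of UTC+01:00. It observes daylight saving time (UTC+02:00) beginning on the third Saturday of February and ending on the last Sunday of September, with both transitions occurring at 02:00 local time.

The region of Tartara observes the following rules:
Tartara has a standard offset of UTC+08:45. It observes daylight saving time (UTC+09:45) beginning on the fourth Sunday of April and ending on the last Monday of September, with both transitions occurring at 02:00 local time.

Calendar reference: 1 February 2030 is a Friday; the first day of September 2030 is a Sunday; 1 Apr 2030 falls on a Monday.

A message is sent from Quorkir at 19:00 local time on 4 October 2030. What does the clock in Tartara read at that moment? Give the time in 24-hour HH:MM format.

1 February 2030 is a Friday, so the first Saturday is February 2 and the third is February 16.
1 September 2030 is a Sunday, so Sundays fall on 1, 8, 15, 22, 29; the last is September 29.
Daylight saving runs 16 February – 29 September; 4 October 2030 is outside that window, so Quorkir is on standard time at UTC+01:00.
19:00 Quorkir − 1h = 18:00 UTC.
1 April 2030 is a Monday, so the first Sunday is April 7 and the fourth is April 28.
1 September 2030 is a Sunday, so Mondays fall on 2, 9, 16, 23, 30; the last is September 30.
At the standard offset (UTC+08:45), 18:00 UTC + 8h45m = 02:45 Tartara standard time (rolling into the next day, 5 October 2030).
Daylight saving runs 28 April – 30 September; the standard-time date in Tartara, 5 October 2030, is outside that window, so Tartara is on standard time at UTC+08:45.
18:00 UTC + 8h45m = 02:45 Tartara (rolling into the next day, 5 October 2030).

02:45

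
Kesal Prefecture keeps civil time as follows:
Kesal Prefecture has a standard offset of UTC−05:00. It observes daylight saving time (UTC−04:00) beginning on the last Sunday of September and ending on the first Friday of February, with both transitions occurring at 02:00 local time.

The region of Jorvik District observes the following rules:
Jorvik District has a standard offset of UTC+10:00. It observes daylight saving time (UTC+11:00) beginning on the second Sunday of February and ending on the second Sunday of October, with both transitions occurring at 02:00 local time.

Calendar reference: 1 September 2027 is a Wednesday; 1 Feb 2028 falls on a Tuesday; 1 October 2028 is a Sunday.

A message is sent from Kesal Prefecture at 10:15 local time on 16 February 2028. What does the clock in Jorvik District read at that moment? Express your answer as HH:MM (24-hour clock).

02:15

1 September 2027 is a Wednesday, so Sundays fall on 5, 12, 19, 26; the last is September 26.
1 February 2028 is a Tuesday, so the first Friday is February 4.
16 February 2028 is outside the daylight-saving period (26 September 2027 – 4 February 2028), so Kesal Prefecture is on standard time, UTC−05:00.
10:15 Kesal Prefecture + 5h = 15:15 UTC.
1 February 2028 is a Tuesday, so the first Sunday is February 6 and the second is February 13.
1 October 2028 is a Sunday, so the first Sunday is October 1 and the second is October 8.
At the standard offset (UTC+10:00), 15:15 UTC + 10h = 01:15 Jorvik District standard time (rolling into the next day, 17 February 2028).
The standard-time date in Jorvik District, 17 February 2028, lies within the daylight-saving period (13 February – 8 October), so Jorvik District is on daylight time, UTC+11:00.
15:15 UTC + 11h = 02:15 Jorvik District (rolling into the next day, 17 February 2028).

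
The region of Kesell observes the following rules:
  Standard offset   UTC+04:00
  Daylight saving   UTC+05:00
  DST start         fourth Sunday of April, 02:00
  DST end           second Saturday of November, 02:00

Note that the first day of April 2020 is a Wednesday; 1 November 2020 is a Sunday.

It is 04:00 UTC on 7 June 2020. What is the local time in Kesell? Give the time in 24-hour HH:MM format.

09:00

1 April 2020 is a Wednesday, so the first Sunday is April 5 and the fourth is April 26.
1 November 2020 is a Sunday, so the first Saturday is November 7 and the second is November 14.
At the standard offset (UTC+04:00), 04:00 UTC + 4h = 08:00 Kesell standard time.
The standard-time date in Kesell, 7 June 2020, lies within the daylight-saving period (26 April – 14 November), so Kesell is on daylight time, UTC+05:00.
04:00 UTC + 5h = 09:00 local.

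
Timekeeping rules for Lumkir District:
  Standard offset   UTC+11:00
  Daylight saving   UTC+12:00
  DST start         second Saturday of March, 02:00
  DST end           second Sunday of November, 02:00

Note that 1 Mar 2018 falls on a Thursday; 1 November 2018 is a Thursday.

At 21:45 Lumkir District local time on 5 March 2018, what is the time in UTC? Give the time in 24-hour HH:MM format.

10:45

1 March 2018 is a Thursday, so the first Saturday is March 3 and the second is March 10.
1 November 2018 is a Thursday, so the first Sunday is November 4 and the second is November 11.
5 March 2018 does not fall between 10 March and 11 November, so daylight saving is not in effect and Lumkir District is at UTC+11:00.
21:45 local − 11h = 10:45 UTC.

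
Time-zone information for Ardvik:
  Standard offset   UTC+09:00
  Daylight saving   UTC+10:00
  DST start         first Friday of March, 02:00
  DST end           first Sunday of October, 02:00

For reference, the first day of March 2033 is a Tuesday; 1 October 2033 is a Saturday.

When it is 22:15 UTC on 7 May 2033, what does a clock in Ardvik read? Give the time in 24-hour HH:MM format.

1 March 2033 is a Tuesday, so the first Friday is March 4.
1 October 2033 is a Saturday, so the first Sunday is October 2.
At the standard offset (UTC+09:00), 22:15 UTC + 9h = 07:15 Ardvik standard time (rolling into the next day, 8 May 2033).
The standard-time date in Ardvik, 8 May 2033, falls between 4 March and 2 October, so daylight saving is in effect and Ardvik is at UTC+10:00.
22:15 UTC + 10h = 08:15 local (rolling into the next day, 8 May 2033).

08:15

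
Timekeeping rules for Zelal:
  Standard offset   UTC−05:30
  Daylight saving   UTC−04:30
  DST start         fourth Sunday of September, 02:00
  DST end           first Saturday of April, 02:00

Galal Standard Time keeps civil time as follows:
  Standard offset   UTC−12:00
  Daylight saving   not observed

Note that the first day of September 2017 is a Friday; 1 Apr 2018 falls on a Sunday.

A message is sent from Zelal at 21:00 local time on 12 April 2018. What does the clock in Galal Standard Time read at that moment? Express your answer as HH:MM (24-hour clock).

14:30

1 September 2017 is a Friday, so the first Sunday is September 3 and the fourth is September 24.
1 April 2018 is a Sunday, so the first Saturday is April 7.
Daylight saving runs 24 September 2017 – 7 April 2018; 12 April 2018 is outside that window, so Zelal is on standard time at UTC−05:30.
21:00 Zelal + 5h30m = 02:30 UTC (rolling into the next day, 13 April 2018).
Galal Standard Time has no daylight saving, so its offset is UTC−12:00 year-round.
02:30 UTC − 12h = 14:30 Galal Standard Time (rolling into the previous day, 12 April 2018).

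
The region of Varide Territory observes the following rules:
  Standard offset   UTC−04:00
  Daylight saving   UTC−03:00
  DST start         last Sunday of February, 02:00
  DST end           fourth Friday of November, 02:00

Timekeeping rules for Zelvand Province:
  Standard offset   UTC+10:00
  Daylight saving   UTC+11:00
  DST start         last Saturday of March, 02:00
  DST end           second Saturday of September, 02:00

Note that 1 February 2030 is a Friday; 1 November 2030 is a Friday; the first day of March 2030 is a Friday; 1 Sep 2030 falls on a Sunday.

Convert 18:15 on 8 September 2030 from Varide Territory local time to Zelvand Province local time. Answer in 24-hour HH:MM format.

1 February 2030 is a Friday, so Sundays fall on 3, 10, 17, 24; the last is February 24.
1 November 2030 is a Friday, so the first Friday is November 1 and the fourth is November 22.
Daylight saving runs 24 February – 22 November; 8 September 2030 is inside that window, so Varide Territory is at UTC−03:00.
18:15 Varide Territory + 3h = 21:15 UTC.
1 March 2030 is a Friday, so Saturdays fall on 2, 9, 16, 23, 30; the last is March 30.
1 September 2030 is a Sunday, so the first Saturday is September 7 and the second is September 14.
At the standard offset (UTC+10:00), 21:15 UTC + 10h = 07:15 Zelvand Province standard time (rolling into the next day, 9 September 2030).
The standard-time date in Zelvand Province, 9 September 2030, lies within the daylight-saving period (30 March – 14 September), so Zelvand Province is on daylight time, UTC+11:00.
21:15 UTC + 11h = 08:15 Zelvand Province (rolling into the next day, 9 September 2030).

08:15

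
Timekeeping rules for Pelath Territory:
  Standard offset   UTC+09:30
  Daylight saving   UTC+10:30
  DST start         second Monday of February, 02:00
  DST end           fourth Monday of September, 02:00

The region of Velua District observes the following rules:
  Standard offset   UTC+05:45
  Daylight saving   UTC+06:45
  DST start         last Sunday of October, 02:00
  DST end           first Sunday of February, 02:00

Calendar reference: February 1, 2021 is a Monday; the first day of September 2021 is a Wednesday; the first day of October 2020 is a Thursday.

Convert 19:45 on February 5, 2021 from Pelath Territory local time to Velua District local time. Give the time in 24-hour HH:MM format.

17:00

1 February 2021 is a Monday, so the first Monday is February 1 and the second is February 8.
1 September 2021 is a Wednesday, so the first Monday is September 6 and the fourth is September 27.
February 5, 2021 is outside the daylight-saving period (8 February – 27 September), so Pelath Territory is on standard time, UTC+09:30.
19:45 Pelath Territory − 9h30m = 10:15 UTC.
1 October 2020 is a Thursday, so Sundays fall on 4, 11, 18, 25; the last is October 25.
1 February 2021 is a Monday, so the first Sunday is February 7.
At the standard offset (UTC+05:45), 10:15 UTC + 5h45m = 16:00 Velua District standard time.
Daylight saving runs 25 October 2020 – 7 February 2021; the standard-time date in Velua District, February 5, 2021, is inside that window, so Velua District is at UTC+06:45.
10:15 UTC + 6h45m = 17:00 Velua District.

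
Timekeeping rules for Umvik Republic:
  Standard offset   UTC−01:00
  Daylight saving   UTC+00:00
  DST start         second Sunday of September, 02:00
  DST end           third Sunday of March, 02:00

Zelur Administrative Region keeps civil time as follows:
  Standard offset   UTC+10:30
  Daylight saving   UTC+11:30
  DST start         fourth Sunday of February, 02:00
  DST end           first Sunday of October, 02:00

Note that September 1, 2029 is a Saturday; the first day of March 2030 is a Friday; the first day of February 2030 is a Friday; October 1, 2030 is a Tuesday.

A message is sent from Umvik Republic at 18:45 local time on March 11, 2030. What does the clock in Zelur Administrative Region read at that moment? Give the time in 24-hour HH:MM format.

06:15

1 September 2029 is a Saturday, so the first Sunday is September 2 and the second is September 9.
1 March 2030 is a Friday, so the first Sunday is March 3 and the third is March 17.
Daylight saving runs 9 September 2029 – 17 March 2030; March 11, 2030 is inside that window, so Umvik Republic is at UTC+00:00.
18:45 Umvik Republic − 0h = 18:45 UTC.
1 February 2030 is a Friday, so the first Sunday is February 3 and the fourth is February 24.
1 October 2030 is a Tuesday, so the first Sunday is October 6.
At the standard offset (UTC+10:30), 18:45 UTC + 10h30m = 05:15 Zelur Administrative Region standard time (rolling into the next day, 12 March 2030).
Daylight saving runs 24 February – 6 October; the standard-time date in Zelur Administrative Region, March 12, 2030, is inside that window, so Zelur Administrative Region is at UTC+11:30.
18:45 UTC + 11h30m = 06:15 Zelur Administrative Region (rolling into the next day, 12 March 2030).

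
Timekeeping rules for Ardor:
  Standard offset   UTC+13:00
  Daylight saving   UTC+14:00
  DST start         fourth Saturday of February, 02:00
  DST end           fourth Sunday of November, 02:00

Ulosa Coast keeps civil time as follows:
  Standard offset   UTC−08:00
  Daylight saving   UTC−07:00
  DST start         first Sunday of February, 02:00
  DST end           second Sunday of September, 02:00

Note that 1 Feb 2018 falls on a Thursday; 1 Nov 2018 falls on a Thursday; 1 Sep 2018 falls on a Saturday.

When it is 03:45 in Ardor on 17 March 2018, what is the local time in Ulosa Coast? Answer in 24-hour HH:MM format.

06:45

1 February 2018 is a Thursday, so the first Saturday is February 3 and the fourth is February 24.
1 November 2018 is a Thursday, so the first Sunday is November 4 and the fourth is November 25.
17 March 2018 lies within the daylight-saving period (24 February – 25 November), so Ardor is on daylight time, UTC+14:00.
03:45 Ardor − 14h = 13:45 UTC (rolling into the previous day, 16 March 2018).
1 February 2018 is a Thursday, so the first Sunday is February 4.
1 September 2018 is a Saturday, so the first Sunday is September 2 and the second is September 9.
At the standard offset (UTC−08:00), 13:45 UTC − 8h = 05:45 Ulosa Coast standard time.
The standard-time date in Ulosa Coast, 16 March 2018, lies within the daylight-saving period (4 February – 9 September), so Ulosa Coast is on daylight time, UTC−07:00.
13:45 UTC − 7h = 06:45 Ulosa Coast.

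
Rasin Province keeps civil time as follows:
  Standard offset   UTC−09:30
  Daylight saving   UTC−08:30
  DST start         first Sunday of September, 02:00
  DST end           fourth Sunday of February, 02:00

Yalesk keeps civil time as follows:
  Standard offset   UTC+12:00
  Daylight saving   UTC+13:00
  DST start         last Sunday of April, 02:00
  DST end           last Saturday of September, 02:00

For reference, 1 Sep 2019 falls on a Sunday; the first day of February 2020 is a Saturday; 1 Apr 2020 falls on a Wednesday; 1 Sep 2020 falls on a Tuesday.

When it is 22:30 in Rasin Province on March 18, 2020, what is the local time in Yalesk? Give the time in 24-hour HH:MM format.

20:00

1 September 2019 is a Sunday, so the first Sunday is September 1.
1 February 2020 is a Saturday, so the first Sunday is February 2 and the fourth is February 23.
March 18, 2020 does not fall between 1 September 2019 and 23 February 2020, so daylight saving is not in effect and Rasin Province is at UTC−09:30.
22:30 Rasin Province + 9h30m = 08:00 UTC (rolling into the next day, 19 March 2020).
1 April 2020 is a Wednesday, so Sundays fall on 5, 12, 19, 26; the last is April 26.
1 September 2020 is a Tuesday, so Saturdays fall on 5, 12, 19, 26; the last is September 26.
At the standard offset (UTC+12:00), 08:00 UTC + 12h = 20:00 Yalesk standard time.
The standard-time date in Yalesk, March 19, 2020, does not fall between 26 April and 26 September, so daylight saving is not in effect and Yalesk is at UTC+12:00.
08:00 UTC + 12h = 20:00 Yalesk.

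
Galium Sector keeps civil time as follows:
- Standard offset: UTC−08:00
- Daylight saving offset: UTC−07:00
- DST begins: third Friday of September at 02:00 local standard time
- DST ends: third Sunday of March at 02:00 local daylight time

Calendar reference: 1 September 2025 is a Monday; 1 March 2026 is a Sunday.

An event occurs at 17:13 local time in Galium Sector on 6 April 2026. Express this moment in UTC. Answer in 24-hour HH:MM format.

1 September 2025 is a Monday, so the first Friday is September 5 and the third is September 19.
1 March 2026 is a Sunday, so the first Sunday is March 1 and the third is March 15.
6 April 2026 does not fall between 19 September 2025 and 15 March 2026, so daylight saving is not in effect and Galium Sector is at UTC−08:00.
17:13 local + 8h = 01:13 UTC (rolling into the next day, 7 April 2026).

01:13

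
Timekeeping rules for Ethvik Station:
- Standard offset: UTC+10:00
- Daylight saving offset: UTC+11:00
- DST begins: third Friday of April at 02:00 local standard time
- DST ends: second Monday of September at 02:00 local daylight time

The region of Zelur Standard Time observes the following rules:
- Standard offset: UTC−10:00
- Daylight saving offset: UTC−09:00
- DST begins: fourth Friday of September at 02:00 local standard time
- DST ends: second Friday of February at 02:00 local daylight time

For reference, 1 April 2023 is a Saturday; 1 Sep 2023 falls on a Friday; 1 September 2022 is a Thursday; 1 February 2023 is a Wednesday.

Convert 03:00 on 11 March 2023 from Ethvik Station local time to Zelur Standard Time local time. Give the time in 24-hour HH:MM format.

1 April 2023 is a Saturday, so the first Friday is April 7 and the third is April 21.
1 September 2023 is a Friday, so the first Monday is September 4 and the second is September 11.
Daylight saving runs 21 April – 11 September; 11 March 2023 is outside that window, so Ethvik Station is on standard time at UTC+10:00.
03:00 Ethvik Station − 10h = 17:00 UTC (rolling into the previous day, 10 March 2023).
1 September 2022 is a Thursday, so the first Friday is September 2 and the fourth is September 23.
1 February 2023 is a Wednesday, so the first Friday is February 3 and the second is February 10.
At the standard offset (UTC−10:00), 17:00 UTC − 10h = 07:00 Zelur Standard Time standard time.
Daylight saving runs 23 September 2022 – 10 February 2023; the standard-time date in Zelur Standard Time, 10 March 2023, is outside that window, so Zelur Standard Time is on standard time at UTC−10:00.
17:00 UTC − 10h = 07:00 Zelur Standard Time.

07:00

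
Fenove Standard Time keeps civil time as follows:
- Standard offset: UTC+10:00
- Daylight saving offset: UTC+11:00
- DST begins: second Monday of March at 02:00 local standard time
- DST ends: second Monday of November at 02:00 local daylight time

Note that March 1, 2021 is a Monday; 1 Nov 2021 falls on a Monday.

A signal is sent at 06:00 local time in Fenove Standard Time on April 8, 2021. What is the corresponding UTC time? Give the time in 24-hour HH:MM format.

1 March 2021 is a Monday, so the first Monday is March 1 and the second is March 8.
1 November 2021 is a Monday, so the first Monday is November 1 and the second is November 8.
April 8, 2021 falls between 8 March and 8 November, so daylight saving is in effect and Fenove Standard Time is at UTC+11:00.
06:00 local − 11h = 19:00 UTC (rolling into the previous day, 7 April 2021).

19:00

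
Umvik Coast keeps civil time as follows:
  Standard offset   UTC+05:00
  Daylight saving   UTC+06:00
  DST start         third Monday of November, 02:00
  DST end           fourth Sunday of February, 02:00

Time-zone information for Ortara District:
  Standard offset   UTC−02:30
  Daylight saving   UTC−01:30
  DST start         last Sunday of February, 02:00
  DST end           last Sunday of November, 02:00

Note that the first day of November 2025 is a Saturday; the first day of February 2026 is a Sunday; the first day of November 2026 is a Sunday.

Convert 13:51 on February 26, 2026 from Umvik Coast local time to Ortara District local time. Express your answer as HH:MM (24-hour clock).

1 November 2025 is a Saturday, so the first Monday is November 3 and the third is November 17.
1 February 2026 is a Sunday, so the first Sunday is February 1 and the fourth is February 22.
February 26, 2026 does not fall between 17 November 2025 and 22 February 2026, so daylight saving is not in effect and Umvik Coast is at UTC+05:00.
13:51 Umvik Coast − 5h = 08:51 UTC.
1 February 2026 is a Sunday, so Sundays fall on 1, 8, 15, 22; the last is February 22.
1 November 2026 is a Sunday, so Sundays fall on 1, 8, 15, 22, 29; the last is November 29.
At the standard offset (UTC−02:30), 08:51 UTC − 2h30m = 06:21 Ortara District standard time.
The standard-time date in Ortara District, February 26, 2026, falls between 22 February and 29 November, so daylight saving is in effect and Ortara District is at UTC−01:30.
08:51 UTC − 1h30m = 07:21 Ortara District.

07:21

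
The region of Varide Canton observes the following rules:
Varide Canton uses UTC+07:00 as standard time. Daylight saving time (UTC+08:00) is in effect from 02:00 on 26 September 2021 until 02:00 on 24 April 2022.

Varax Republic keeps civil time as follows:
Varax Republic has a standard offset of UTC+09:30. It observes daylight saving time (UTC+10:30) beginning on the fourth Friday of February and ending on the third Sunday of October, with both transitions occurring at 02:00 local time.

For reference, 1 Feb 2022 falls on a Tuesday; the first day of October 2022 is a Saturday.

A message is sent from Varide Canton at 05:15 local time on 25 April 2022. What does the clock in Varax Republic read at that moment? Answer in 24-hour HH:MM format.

25 April 2022 does not fall between 26 September 2021 and 24 April 2022, so daylight saving is not in effect and Varide Canton is at UTC+07:00.
05:15 Varide Canton − 7h = 22:15 UTC (rolling into the previous day, 24 April 2022).
1 February 2022 is a Tuesday, so the first Friday is February 4 and the fourth is February 25.
1 October 2022 is a Saturday, so the first Sunday is October 2 and the third is October 16.
At the standard offset (UTC+09:30), 22:15 UTC + 9h30m = 07:45 Varax Republic standard time (rolling into the next day, 25 April 2022).
The standard-time date in Varax Republic, 25 April 2022, falls between 25 February and 16 October, so daylight saving is in effect and Varax Republic is at UTC+10:30.
22:15 UTC + 10h30m = 08:45 Varax Republic (rolling into the next day, 25 April 2022).

08:45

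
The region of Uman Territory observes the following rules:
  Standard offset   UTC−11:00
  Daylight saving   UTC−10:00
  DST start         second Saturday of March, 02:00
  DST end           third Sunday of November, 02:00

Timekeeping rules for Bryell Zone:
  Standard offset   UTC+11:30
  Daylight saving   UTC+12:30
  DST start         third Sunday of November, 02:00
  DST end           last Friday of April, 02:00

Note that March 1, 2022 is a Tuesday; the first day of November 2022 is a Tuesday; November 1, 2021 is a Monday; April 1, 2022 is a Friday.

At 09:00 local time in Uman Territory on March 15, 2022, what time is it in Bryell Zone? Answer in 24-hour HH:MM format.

1 March 2022 is a Tuesday, so the first Saturday is March 5 and the second is March 12.
1 November 2022 is a Tuesday, so the first Sunday is November 6 and the third is November 20.
March 15, 2022 falls between 12 March and 20 November, so daylight saving is in effect and Uman Territory is at UTC−10:00.
09:00 Uman Territory + 10h = 19:00 UTC.
1 November 2021 is a Monday, so the first Sunday is November 7 and the third is November 21.
1 April 2022 is a Friday, so Fridays fall on 1, 8, 15, 22, 29; the last is April 29.
At the standard offset (UTC+11:30), 19:00 UTC + 11h30m = 06:30 Bryell Zone standard time (rolling into the next day, 16 March 2022).
The standard-time date in Bryell Zone, March 16, 2022, lies within the daylight-saving period (21 November 2021 – 29 April 2022), so Bryell Zone is on daylight time, UTC+12:30.
19:00 UTC + 12h30m = 07:30 Bryell Zone (rolling into the next day, 16 March 2022).

07:30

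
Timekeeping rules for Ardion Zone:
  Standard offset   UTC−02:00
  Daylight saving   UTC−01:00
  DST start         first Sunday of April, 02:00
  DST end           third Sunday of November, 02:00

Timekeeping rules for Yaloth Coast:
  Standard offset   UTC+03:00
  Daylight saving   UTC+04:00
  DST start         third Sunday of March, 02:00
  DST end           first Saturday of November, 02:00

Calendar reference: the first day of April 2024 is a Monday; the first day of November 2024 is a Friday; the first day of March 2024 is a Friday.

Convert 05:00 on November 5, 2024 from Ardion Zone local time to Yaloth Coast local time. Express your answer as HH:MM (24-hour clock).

09:00

1 April 2024 is a Monday, so the first Sunday is April 7.
1 November 2024 is a Friday, so the first Sunday is November 3 and the third is November 17.
November 5, 2024 lies within the daylight-saving period (7 April – 17 November), so Ardion Zone is on daylight time, UTC−01:00.
05:00 Ardion Zone + 1h = 06:00 UTC.
1 March 2024 is a Friday, so the first Sunday is March 3 and the third is March 17.
1 November 2024 is a Friday, so the first Saturday is November 2.
At the standard offset (UTC+03:00), 06:00 UTC + 3h = 09:00 Yaloth Coast standard time.
Daylight saving runs 17 March – 2 November; the standard-time date in Yaloth Coast, November 5, 2024, is outside that window, so Yaloth Coast is on standard time at UTC+03:00.
06:00 UTC + 3h = 09:00 Yaloth Coast.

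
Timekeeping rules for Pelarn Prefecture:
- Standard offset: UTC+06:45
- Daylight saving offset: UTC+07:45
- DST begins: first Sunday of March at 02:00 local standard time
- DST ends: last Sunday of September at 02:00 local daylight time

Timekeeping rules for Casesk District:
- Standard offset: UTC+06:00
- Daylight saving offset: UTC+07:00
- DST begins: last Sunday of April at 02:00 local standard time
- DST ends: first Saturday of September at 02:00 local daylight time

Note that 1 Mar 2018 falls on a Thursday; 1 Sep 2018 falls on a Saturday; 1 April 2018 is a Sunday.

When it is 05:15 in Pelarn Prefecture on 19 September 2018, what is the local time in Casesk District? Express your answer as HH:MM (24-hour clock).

03:30

1 March 2018 is a Thursday, so the first Sunday is March 4.
1 September 2018 is a Saturday, so Sundays fall on 2, 9, 16, 23, 30; the last is September 30.
19 September 2018 lies within the daylight-saving period (4 March – 30 September), so Pelarn Prefecture is on daylight time, UTC+07:45.
05:15 Pelarn Prefecture − 7h45m = 21:30 UTC (rolling into the previous day, 18 September 2018).
1 April 2018 is a Sunday, so Sundays fall on 1, 8, 15, 22, 29; the last is April 29.
1 September 2018 is a Saturday, so the first Saturday is September 1.
At the standard offset (UTC+06:00), 21:30 UTC + 6h = 03:30 Casesk District standard time (rolling into the next day, 19 September 2018).
Daylight saving runs 29 April – 1 September; the standard-time date in Casesk District, 19 September 2018, is outside that window, so Casesk District is on standard time at UTC+06:00.
21:30 UTC + 6h = 03:30 Casesk District (rolling into the next day, 19 September 2018).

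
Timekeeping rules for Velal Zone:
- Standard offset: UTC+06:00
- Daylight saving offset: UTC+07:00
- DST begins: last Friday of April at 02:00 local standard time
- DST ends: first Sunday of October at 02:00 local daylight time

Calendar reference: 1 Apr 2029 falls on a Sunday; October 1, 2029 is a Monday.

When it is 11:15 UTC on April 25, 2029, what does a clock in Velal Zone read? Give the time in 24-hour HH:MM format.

17:15

1 April 2029 is a Sunday, so Fridays fall on 6, 13, 20, 27; the last is April 27.
1 October 2029 is a Monday, so the first Sunday is October 7.
At the standard offset (UTC+06:00), 11:15 UTC + 6h = 17:15 Velal Zone standard time.
The standard-time date in Velal Zone, April 25, 2029, is outside the daylight-saving period (27 April – 7 October), so Velal Zone is on standard time, UTC+06:00.
11:15 UTC + 6h = 17:15 local.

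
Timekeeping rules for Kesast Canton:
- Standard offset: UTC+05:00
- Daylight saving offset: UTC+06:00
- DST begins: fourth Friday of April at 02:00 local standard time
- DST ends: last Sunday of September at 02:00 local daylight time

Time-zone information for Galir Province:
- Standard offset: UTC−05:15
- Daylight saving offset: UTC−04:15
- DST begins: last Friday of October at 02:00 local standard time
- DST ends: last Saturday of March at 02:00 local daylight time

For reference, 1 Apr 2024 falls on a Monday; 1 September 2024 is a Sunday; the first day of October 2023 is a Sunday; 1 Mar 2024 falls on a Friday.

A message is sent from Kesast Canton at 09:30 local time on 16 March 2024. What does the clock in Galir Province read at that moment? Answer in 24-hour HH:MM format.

00:15

1 April 2024 is a Monday, so the first Friday is April 5 and the fourth is April 26.
1 September 2024 is a Sunday, so Sundays fall on 1, 8, 15, 22, 29; the last is September 29.
Daylight saving runs 26 April – 29 September; 16 March 2024 is outside that window, so Kesast Canton is on standard time at UTC+05:00.
09:30 Kesast Canton − 5h = 04:30 UTC.
1 October 2023 is a Sunday, so Fridays fall on 6, 13, 20, 27; the last is October 27.
1 March 2024 is a Friday, so Saturdays fall on 2, 9, 16, 23, 30; the last is March 30.
At the standard offset (UTC−05:15), 04:30 UTC − 5h15m = 23:15 Galir Province standard time (rolling into the previous day, 15 March 2024).
Daylight saving runs 27 October 2023 – 30 March 2024; the standard-time date in Galir Province, 15 March 2024, is inside that window, so Galir Province is at UTC−04:15.
04:30 UTC − 4h15m = 00:15 Galir Province.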